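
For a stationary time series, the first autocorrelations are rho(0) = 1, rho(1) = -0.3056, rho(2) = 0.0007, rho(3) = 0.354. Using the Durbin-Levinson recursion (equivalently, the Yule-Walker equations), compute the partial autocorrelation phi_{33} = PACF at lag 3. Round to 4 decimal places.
\phi_{33} = 0.3600

The PACF at lag k is phi_{kk}, the last component of the solution
to the Yule-Walker system G_k phi = r_k where
  (G_k)_{ij} = rho(|i - j|), (r_k)_i = rho(i), i,j = 1..k.
Equivalently, Durbin-Levinson gives phi_{kk} iteratively:
  phi_{11} = rho(1)
  phi_{kk} = [rho(k) - sum_{j=1..k-1} phi_{k-1,j} rho(k-j)]
            / [1 - sum_{j=1..k-1} phi_{k-1,j} rho(j)],
  phi_{k,j} = phi_{k-1,j} - phi_{kk} phi_{k-1,k-j},  j = 1..k-1.
Step k = 1:
  phi_11 = rho(1) = -0.3056.
Step k = 2:
  phi_22 = [rho(2) - phi_11 rho(1)] / [1 - phi_11 rho(1)] = [0.0007 - (-0.3056)(-0.3056)] / [1 - (-0.3056)(-0.3056)]
         = -0.09269136 / 0.90660864 = -0.10224.
  Update: phi_21 = phi_11 - phi_22 phi_11 = -0.3056 - (-0.10224)(-0.3056) = -0.336844.
Step k = 3:
  phi_33 = [rho(3) - phi_21 rho(2) - phi_22 rho(1)] / [1 - phi_21 rho(1) - phi_22 rho(2)]
    numerator   = 0.354 - (-0.336844)(0.0007) - (-0.10224)(-0.3056) = 0.32299135
    denominator = 1 - (-0.336844)(-0.3056) - (-0.10224)(0.0007) = 0.89713191
  phi_33 = 0.32299135 / 0.89713191 = 0.36.
Therefore phi_{33} = 0.3600.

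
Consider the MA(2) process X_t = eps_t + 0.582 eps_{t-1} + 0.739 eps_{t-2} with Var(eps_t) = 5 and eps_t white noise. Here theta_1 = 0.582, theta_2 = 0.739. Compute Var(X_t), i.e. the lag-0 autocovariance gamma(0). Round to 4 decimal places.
\gamma(0) = 9.4242

For an MA(q) process X_t = eps_t + sum_i theta_i eps_{t-i} with
Var(eps_t) = sigma^2, the variance is
  gamma(0) = sigma^2 * (1 + sum_i theta_i^2).
  sum_i theta_i^2 = (0.582)^2 + (0.739)^2 = 0.338724 + 0.546121 = 0.884845.
  gamma(0) = 5 * (1 + 0.884845) = 5 * 1.884845 = 9.424225, which rounds to 9.4242.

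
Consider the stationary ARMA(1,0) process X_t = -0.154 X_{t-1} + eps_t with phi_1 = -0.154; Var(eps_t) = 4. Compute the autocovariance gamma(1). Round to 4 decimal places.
\gamma(1) = -0.6310

Multiply the model equation by X_{t-k} and take expectations. With theta_0 = psi_0 = 1 and psi_j the MA(infinity) weights, this gives
  gamma(k) - sum_i phi_i gamma(k-i) = c_k,
  c_k = sigma^2 * sum_{j=k..q} theta_j psi_{j-k}   (c_k = 0 for k > q),
using gamma(-m) = gamma(m).
Pure AR (q = 0): c_0 = sigma^2 = 4, c_k = 0 for k >= 1.
Equations for k = 0 and k = 1 (AR order 1):
  gamma(0) = phi_1 gamma(1) + c_0
  gamma(1) = phi_1 gamma(0) + c_1
Substituting the second into the first: gamma(0) (1 - phi_1^2) = c_0 + phi_1 c_1, so
  gamma(0) = c_0 / (1 - phi_1^2) = 4 / (1 - (-0.154)^2) = 4 / 0.976284 = 4.097168.
  gamma(1) = phi_1 gamma(0) = (-0.154)(4.097168) = -0.630964.
Therefore gamma(1) = -0.6310 (to 4 decimal places).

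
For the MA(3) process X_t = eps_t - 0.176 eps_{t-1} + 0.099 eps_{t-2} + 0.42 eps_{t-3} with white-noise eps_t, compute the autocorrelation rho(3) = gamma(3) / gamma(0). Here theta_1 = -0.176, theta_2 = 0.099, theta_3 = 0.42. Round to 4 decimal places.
\rho(3) = 0.3451

For an MA(q) process with theta_0 = 1, the autocovariance is
  gamma(k) = sigma^2 * sum_{i=0..q-k} theta_i * theta_{i+k},
and rho(k) = gamma(k) / gamma(0). Sigma^2 cancels.
  numerator   = (1)*(0.42) = 0.42.
  denominator = (1)^2 + (-0.176)^2 + (0.099)^2 + (0.42)^2 = 1.217177.
  rho(3) = 0.42 / 1.217177 = 0.3451.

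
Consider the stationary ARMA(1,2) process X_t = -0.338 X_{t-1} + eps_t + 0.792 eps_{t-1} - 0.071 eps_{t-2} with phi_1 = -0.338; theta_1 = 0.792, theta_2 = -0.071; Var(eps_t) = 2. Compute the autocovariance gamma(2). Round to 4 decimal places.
\gamma(2) = -0.3670

Multiply the model equation by X_{t-k} and take expectations. With theta_0 = psi_0 = 1 and psi_j the MA(infinity) weights, this gives
  gamma(k) - sum_i phi_i gamma(k-i) = c_k,
  c_k = sigma^2 * sum_{j=k..q} theta_j psi_{j-k}   (c_k = 0 for k > q),
using gamma(-m) = gamma(m).
psi-weights needed (psi_j = theta_j + sum_i phi_i psi_{j-i}):
  psi_1 = theta_1 + phi_1 = 0.792 + (-0.338) = 0.454
  psi_2 = theta_2 + phi_1 psi_1 = -0.071 + (-0.338)(0.454) = -0.224452
Right-hand sides:
  c_0 = sigma^2 (1 + theta_1 psi_1 + theta_2 psi_2) = 2 * (1 + (0.792)(0.454) + (-0.071)(-0.224452)) = 2 * 1.375504 = 2.751008
  c_1 = sigma^2 (theta_1 + theta_2 psi_1) = 2 * (0.792 + (-0.071)(0.454)) = 1.519532
  c_2 = sigma^2 theta_2 = 2 * (-0.071) = -0.142
Equations for k = 0 and k = 1 (AR order 1):
  gamma(0) = phi_1 gamma(1) + c_0
  gamma(1) = phi_1 gamma(0) + c_1
Substituting the second into the first: gamma(0) (1 - phi_1^2) = c_0 + phi_1 c_1, so
  gamma(0) = (c_0 + phi_1 c_1) / (1 - phi_1^2) = (2.751008 + (-0.338)(1.519532)) / (1 - (-0.338)^2) = 2.237406 / 0.885756 = 2.525985.
  gamma(1) = phi_1 gamma(0) + c_1 = (-0.338)(2.525985) + (1.519532) = 0.665749.
For k = 2: gamma(2) = phi_1 gamma(1) + c_2
  = (-0.338)(0.665749) + (-0.142) = -0.367023.
Therefore gamma(2) = -0.3670 (to 4 decimal places).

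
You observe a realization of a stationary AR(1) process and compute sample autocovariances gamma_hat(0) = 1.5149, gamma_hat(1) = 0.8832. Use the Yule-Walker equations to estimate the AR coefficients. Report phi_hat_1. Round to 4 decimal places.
\hat\phi_{1} = 0.5830

The Yule-Walker equations for an AR(p) process read, in matrix form,
  Gamma_p phi = r_p,   with   (Gamma_p)_{ij} = gamma(|i - j|),
                       (r_p)_i = gamma(i),   i,j = 1..p.
Substitute the sample gammas (Toeplitz matrix and right-hand side of size 1):
  Gamma_p = [[1.5149]]
  r_p     = [0.8832]
With p = 1 this is the single equation gamma(0) phi_1 = gamma(1):
  phi_hat_1 = gamma(1) / gamma(0) = 0.8832 / 1.5149 = 0.5830.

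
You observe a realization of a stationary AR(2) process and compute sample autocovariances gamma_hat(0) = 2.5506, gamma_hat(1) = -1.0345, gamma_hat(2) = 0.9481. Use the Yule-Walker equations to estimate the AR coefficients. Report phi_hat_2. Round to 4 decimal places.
\hat\phi_{2} = 0.2480

The Yule-Walker equations for an AR(p) process read, in matrix form,
  Gamma_p phi = r_p,   with   (Gamma_p)_{ij} = gamma(|i - j|),
                       (r_p)_i = gamma(i),   i,j = 1..p.
Substitute the sample gammas (Toeplitz matrix and right-hand side of size 2):
  Gamma_p = [[2.5506, -1.0345], [-1.0345, 2.5506]]
  r_p     = [-1.0345, 0.9481]
Written out:
  2.5506 phi_1 - 1.0345 phi_2 = -1.0345
  -1.0345 phi_1 + 2.5506 phi_2 = 0.9481
Solve by Cramer's rule:
  det = gamma(0)^2 - gamma(1)^2 = (2.5506)^2 - (-1.0345)^2 = 6.50556036 - 1.07019025 = 5.43537011
  phi_hat_1 = [gamma(1) gamma(0) - gamma(1) gamma(2)] / det = [(-1.0345)(2.5506) - (-1.0345)(0.9481)] / 5.43537011 = -1.65778625 / 5.43537011 = -0.305
  phi_hat_2 = [gamma(0) gamma(2) - gamma(1)^2] / det = [(2.5506)(0.9481) - (-1.0345)^2] / 5.43537011 = 1.34803361 / 5.43537011 = 0.248
So phi_hat = [-0.3050, 0.2480].
Therefore phi_hat_2 = 0.2480.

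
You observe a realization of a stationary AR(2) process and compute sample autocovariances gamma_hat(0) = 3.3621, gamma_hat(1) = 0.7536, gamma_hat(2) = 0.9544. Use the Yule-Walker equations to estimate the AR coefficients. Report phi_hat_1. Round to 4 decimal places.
\hat\phi_{1} = 0.1690

The Yule-Walker equations for an AR(p) process read, in matrix form,
  Gamma_p phi = r_p,   with   (Gamma_p)_{ij} = gamma(|i - j|),
                       (r_p)_i = gamma(i),   i,j = 1..p.
Substitute the sample gammas (Toeplitz matrix and right-hand side of size 2):
  Gamma_p = [[3.3621, 0.7536], [0.7536, 3.3621]]
  r_p     = [0.7536, 0.9544]
Written out:
  3.3621 phi_1 + 0.7536 phi_2 = 0.7536
  0.7536 phi_1 + 3.3621 phi_2 = 0.9544
Solve by Cramer's rule:
  det = gamma(0)^2 - gamma(1)^2 = (3.3621)^2 - (0.7536)^2 = 11.30371641 - 0.56791296 = 10.73580345
  phi_hat_1 = [gamma(1) gamma(0) - gamma(1) gamma(2)] / det = [(0.7536)(3.3621) - (0.7536)(0.9544)] / 10.73580345 = 1.81444272 / 10.73580345 = 0.169
  phi_hat_2 = [gamma(0) gamma(2) - gamma(1)^2] / det = [(3.3621)(0.9544) - (0.7536)^2] / 10.73580345 = 2.64087528 / 10.73580345 = 0.246
So phi_hat = [0.1690, 0.2460].
Therefore phi_hat_1 = 0.1690.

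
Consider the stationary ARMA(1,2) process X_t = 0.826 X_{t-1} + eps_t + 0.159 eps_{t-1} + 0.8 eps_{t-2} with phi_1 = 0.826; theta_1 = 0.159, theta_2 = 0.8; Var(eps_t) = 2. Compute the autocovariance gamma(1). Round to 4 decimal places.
\gamma(1) = 18.6869

Multiply the model equation by X_{t-k} and take expectations. With theta_0 = psi_0 = 1 and psi_j the MA(infinity) weights, this gives
  gamma(k) - sum_i phi_i gamma(k-i) = c_k,
  c_k = sigma^2 * sum_{j=k..q} theta_j psi_{j-k}   (c_k = 0 for k > q),
using gamma(-m) = gamma(m).
psi-weights needed (psi_j = theta_j + sum_i phi_i psi_{j-i}):
  psi_1 = theta_1 + phi_1 = 0.159 + (0.826) = 0.985
  psi_2 = theta_2 + phi_1 psi_1 = 0.8 + (0.826)(0.985) = 1.61361
Right-hand sides:
  c_0 = sigma^2 (1 + theta_1 psi_1 + theta_2 psi_2) = 2 * (1 + (0.159)(0.985) + (0.8)(1.61361)) = 2 * 2.447503 = 4.895006
  c_1 = sigma^2 (theta_1 + theta_2 psi_1) = 2 * (0.159 + (0.8)(0.985)) = 1.894
  c_2 = sigma^2 theta_2 = 2 * (0.8) = 1.6
Equations for k = 0 and k = 1 (AR order 1):
  gamma(0) = phi_1 gamma(1) + c_0
  gamma(1) = phi_1 gamma(0) + c_1
Substituting the second into the first: gamma(0) (1 - phi_1^2) = c_0 + phi_1 c_1, so
  gamma(0) = (c_0 + phi_1 c_1) / (1 - phi_1^2) = (4.895006 + (0.826)(1.894)) / (1 - (0.826)^2) = 6.45945 / 0.317724 = 20.330381.
  gamma(1) = phi_1 gamma(0) + c_1 = (0.826)(20.330381) + (1.894) = 18.686895.
Therefore gamma(1) = 18.6869 (to 4 decimal places).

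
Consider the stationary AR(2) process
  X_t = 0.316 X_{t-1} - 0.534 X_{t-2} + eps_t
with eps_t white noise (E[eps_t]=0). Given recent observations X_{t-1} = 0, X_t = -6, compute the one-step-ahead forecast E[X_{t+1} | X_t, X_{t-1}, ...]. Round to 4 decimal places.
E[X_{t+1} \mid \mathcal F_t] = -1.8960

For an AR(p) model X_t = c + sum_i phi_i X_{t-i} + eps_t, the
one-step-ahead conditional mean is
  E[X_{t+1} | X_t, ...] = c + sum_i phi_i X_{t+1-i}.
Substitute known values:
  E[X_{t+1} | ...] = (0.316) * (-6) + (-0.534) * (0)
                   = -1.8960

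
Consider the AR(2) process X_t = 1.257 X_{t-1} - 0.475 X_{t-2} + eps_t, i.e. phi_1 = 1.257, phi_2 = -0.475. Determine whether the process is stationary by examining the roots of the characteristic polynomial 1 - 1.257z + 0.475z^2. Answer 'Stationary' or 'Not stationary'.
\text{Stationary}

The AR(p) characteristic polynomial is P(z) = 1 - 1.257z + 0.475z^2.
Stationarity requires all roots to lie outside the unit circle, i.e. |z| > 1 for every root.
Set 1 + (-1.257) z + (0.475) z^2 = 0, i.e. a z^2 + b z + c = 0 with a = 0.475, b = -1.257, c = 1.
Discriminant D = b^2 - 4ac = (-1.257)^2 - 4*(0.475)*1 = 1.580049 - (1.9) = -0.319951.
D < 0, so the roots are the complex-conjugate pair z = (-b +/- i sqrt(-D)) / (2a) = 1.3232 +/- 0.5954i.
For a conjugate pair |z|^2 = z * conj(z) = (product of roots) = c/a = 1/(0.475) = 2.105263, so |z| = sqrt(2.105263) = 1.451 for both roots.
Moduli of all roots: 1.4510, 1.4510.
All moduli strictly greater than 1? Yes.
Verdict: Stationary.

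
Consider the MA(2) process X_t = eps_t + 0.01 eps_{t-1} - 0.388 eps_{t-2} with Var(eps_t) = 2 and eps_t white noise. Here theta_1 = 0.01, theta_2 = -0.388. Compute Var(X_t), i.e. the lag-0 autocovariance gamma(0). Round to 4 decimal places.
\gamma(0) = 2.3013

For an MA(q) process X_t = eps_t + sum_i theta_i eps_{t-i} with
Var(eps_t) = sigma^2, the variance is
  gamma(0) = sigma^2 * (1 + sum_i theta_i^2).
  sum_i theta_i^2 = (0.01)^2 + (-0.388)^2 = 0.0001 + 0.150544 = 0.150644.
  gamma(0) = 2 * (1 + 0.150644) = 2 * 1.150644 = 2.301288, which rounds to 2.3013.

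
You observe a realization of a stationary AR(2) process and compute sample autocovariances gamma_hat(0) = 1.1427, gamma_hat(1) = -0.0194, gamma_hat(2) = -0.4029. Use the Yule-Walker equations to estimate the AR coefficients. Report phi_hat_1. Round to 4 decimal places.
\hat\phi_{1} = -0.0230

The Yule-Walker equations for an AR(p) process read, in matrix form,
  Gamma_p phi = r_p,   with   (Gamma_p)_{ij} = gamma(|i - j|),
                       (r_p)_i = gamma(i),   i,j = 1..p.
Substitute the sample gammas (Toeplitz matrix and right-hand side of size 2):
  Gamma_p = [[1.1427, -0.0194], [-0.0194, 1.1427]]
  r_p     = [-0.0194, -0.4029]
Written out:
  1.1427 phi_1 - 0.0194 phi_2 = -0.0194
  -0.0194 phi_1 + 1.1427 phi_2 = -0.4029
Solve by Cramer's rule:
  det = gamma(0)^2 - gamma(1)^2 = (1.1427)^2 - (-0.0194)^2 = 1.30576329 - 0.00037636 = 1.30538693
  phi_hat_1 = [gamma(1) gamma(0) - gamma(1) gamma(2)] / det = [(-0.0194)(1.1427) - (-0.0194)(-0.4029)] / 1.30538693 = -0.02998464 / 1.30538693 = -0.023
  phi_hat_2 = [gamma(0) gamma(2) - gamma(1)^2] / det = [(1.1427)(-0.4029) - (-0.0194)^2] / 1.30538693 = -0.46077019 / 1.30538693 = -0.353
So phi_hat = [-0.0230, -0.3530].
Therefore phi_hat_1 = -0.0230.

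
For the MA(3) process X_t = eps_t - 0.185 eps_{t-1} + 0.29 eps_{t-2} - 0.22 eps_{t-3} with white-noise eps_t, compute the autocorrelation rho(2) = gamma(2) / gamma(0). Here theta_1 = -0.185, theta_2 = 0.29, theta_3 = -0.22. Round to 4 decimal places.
\rho(2) = 0.2834

For an MA(q) process with theta_0 = 1, the autocovariance is
  gamma(k) = sigma^2 * sum_{i=0..q-k} theta_i * theta_{i+k},
and rho(k) = gamma(k) / gamma(0). Sigma^2 cancels.
  numerator   = (1)*(0.29) + (-0.185)*(-0.22) = 0.3307.
  denominator = (1)^2 + (-0.185)^2 + (0.29)^2 + (-0.22)^2 = 1.166725.
  rho(2) = 0.3307 / 1.166725 = 0.2834.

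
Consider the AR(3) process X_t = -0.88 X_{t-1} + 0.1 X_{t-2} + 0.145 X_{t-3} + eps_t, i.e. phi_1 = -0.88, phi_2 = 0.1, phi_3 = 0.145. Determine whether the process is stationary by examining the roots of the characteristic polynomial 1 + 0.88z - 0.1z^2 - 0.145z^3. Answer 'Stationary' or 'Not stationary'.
\text{Stationary}

The AR(p) characteristic polynomial is P(z) = 1 + 0.88z - 0.1z^2 - 0.145z^3.
Stationarity requires all roots to lie outside the unit circle, i.e. |z| > 1 for every root.
Degree 3: look for a simple real root z0 first, then factor out (1 - z/z0) and solve the remaining quadratic.
Testing z0 = -2: P(-2) = 1 + (0.88)(-2) + (-0.1)(-2)^2 + (-0.145)(-2)^3
  = 1 + (-1.76) + (-0.4) + (1.16) = 0.  So z_0 = -2 is a root, |z_0| = 2.
Divide out the factor (1 + 0.5 z) = (1 - z/z0) (since 1/z0 = -0.5):
  P(z) = (1 + 0.5 z)(1 + (0.38) z + (-0.29) z^2)
  [check: z-coef 0.38 - (-0.5) = 0.88; z^2-coef -0.29 - (-0.5)(0.38) = -0.1; z^3-coef -(-0.5)(-0.29) = -0.145.]
Remaining roots from the quadratic factor 1 + (0.38) z + (-0.29) z^2:
  Set 1 + (0.38) z + (-0.29) z^2 = 0, i.e. a z^2 + b z + c = 0 with a = -0.29, b = 0.38, c = 1.
  Discriminant D = b^2 - 4ac = (0.38)^2 - 4*(-0.29)*1 = 0.1444 - (-1.16) = 1.3044.
  D >= 0, so the roots are real: z = (-b +/- sqrt(D)) / (2a) = (-0.38 +/- 1.142103) / (-0.58).
    z_1 = (-0.38 + 1.142103) / (-0.58) = -1.314,   |z_1| = 1.314.
    z_2 = (-0.38 - 1.142103) / (-0.58) = 2.6243,   |z_2| = 2.6243.
Moduli of all roots: 2.0000, 1.3140, 2.6243.
All moduli strictly greater than 1? Yes.
Verdict: Stationary.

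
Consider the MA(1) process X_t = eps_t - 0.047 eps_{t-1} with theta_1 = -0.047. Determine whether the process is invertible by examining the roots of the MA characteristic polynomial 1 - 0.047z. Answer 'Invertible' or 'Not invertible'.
\text{Invertible}

The MA(q) characteristic polynomial is P(z) = 1 - 0.047z.
Invertibility requires all roots to lie outside the unit circle, i.e. |z| > 1 for every root.
This is linear in z: 1 + (-0.047) z = 0  =>  z = -1/(-0.047) = 21.276596,  |z| = 21.276596.
Moduli of all roots: 21.2766.
All moduli strictly greater than 1? Yes.
Verdict: Invertible.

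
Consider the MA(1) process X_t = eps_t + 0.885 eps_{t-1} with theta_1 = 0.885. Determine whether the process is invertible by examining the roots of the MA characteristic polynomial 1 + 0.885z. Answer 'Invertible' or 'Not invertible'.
\text{Invertible}

The MA(q) characteristic polynomial is P(z) = 1 + 0.885z.
Invertibility requires all roots to lie outside the unit circle, i.e. |z| > 1 for every root.
This is linear in z: 1 + (0.885) z = 0  =>  z = -1/(0.885) = -1.129944,  |z| = 1.129944.
Moduli of all roots: 1.1299.
All moduli strictly greater than 1? Yes.
Verdict: Invertible.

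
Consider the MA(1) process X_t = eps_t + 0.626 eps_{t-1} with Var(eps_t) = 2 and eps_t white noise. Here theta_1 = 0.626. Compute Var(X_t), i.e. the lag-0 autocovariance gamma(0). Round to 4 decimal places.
\gamma(0) = 2.7838

For an MA(q) process X_t = eps_t + sum_i theta_i eps_{t-i} with
Var(eps_t) = sigma^2, the variance is
  gamma(0) = sigma^2 * (1 + sum_i theta_i^2).
  sum_i theta_i^2 = (0.626)^2 = 0.391876.
  gamma(0) = 2 * (1 + 0.391876) = 2 * 1.391876 = 2.783752, which rounds to 2.7838.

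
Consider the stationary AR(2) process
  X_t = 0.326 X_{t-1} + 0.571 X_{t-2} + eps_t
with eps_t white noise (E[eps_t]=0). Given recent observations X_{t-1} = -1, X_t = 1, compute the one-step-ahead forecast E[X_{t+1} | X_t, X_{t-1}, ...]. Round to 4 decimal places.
E[X_{t+1} \mid \mathcal F_t] = -0.2450

For an AR(p) model X_t = c + sum_i phi_i X_{t-i} + eps_t, the
one-step-ahead conditional mean is
  E[X_{t+1} | X_t, ...] = c + sum_i phi_i X_{t+1-i}.
Substitute known values:
  E[X_{t+1} | ...] = (0.326) * (1) + (0.571) * (-1)
                   = -0.2450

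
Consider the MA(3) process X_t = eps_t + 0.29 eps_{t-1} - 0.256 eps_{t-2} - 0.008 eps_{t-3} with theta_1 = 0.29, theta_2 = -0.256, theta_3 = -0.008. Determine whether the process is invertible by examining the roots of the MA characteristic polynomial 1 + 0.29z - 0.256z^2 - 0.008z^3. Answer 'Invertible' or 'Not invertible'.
\text{Invertible}

The MA(q) characteristic polynomial is P(z) = 1 + 0.29z - 0.256z^2 - 0.008z^3.
Invertibility requires all roots to lie outside the unit circle, i.e. |z| > 1 for every root.
Degree 3: look for a simple real root z0 first, then factor out (1 - z/z0) and solve the remaining quadratic.
Testing z0 = 2.5: P(2.5) = 1 + (0.29)(2.5) + (-0.256)(2.5)^2 + (-0.008)(2.5)^3
  = 1 + (0.725) + (-1.6) + (-0.125) = 0.  So z_0 = 2.5 is a root, |z_0| = 2.5.
Divide out the factor (1 - 0.4 z) = (1 - z/z0) (since 1/z0 = 0.4):
  P(z) = (1 - 0.4 z)(1 + (0.69) z + (0.02) z^2)
  [check: z-coef 0.69 - (0.4) = 0.29; z^2-coef 0.02 - (0.4)(0.69) = -0.256; z^3-coef -(0.4)(0.02) = -0.008.]
Remaining roots from the quadratic factor 1 + (0.69) z + (0.02) z^2:
  Set 1 + (0.69) z + (0.02) z^2 = 0, i.e. a z^2 + b z + c = 0 with a = 0.02, b = 0.69, c = 1.
  Discriminant D = b^2 - 4ac = (0.69)^2 - 4*(0.02)*1 = 0.4761 - (0.08) = 0.3961.
  D >= 0, so the roots are real: z = (-b +/- sqrt(D)) / (2a) = (-0.69 +/- 0.629365) / (0.04).
    z_1 = (-0.69 + 0.629365) / (0.04) = -1.5159,   |z_1| = 1.5159.
    z_2 = (-0.69 - 0.629365) / (0.04) = -32.9841,   |z_2| = 32.9841.
Moduli of all roots: 2.5000, 1.5159, 32.9841.
All moduli strictly greater than 1? Yes.
Verdict: Invertible.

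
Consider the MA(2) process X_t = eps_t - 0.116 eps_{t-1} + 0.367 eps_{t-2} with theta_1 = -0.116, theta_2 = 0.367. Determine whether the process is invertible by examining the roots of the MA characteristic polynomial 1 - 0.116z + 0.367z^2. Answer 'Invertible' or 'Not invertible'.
\text{Invertible}

The MA(q) characteristic polynomial is P(z) = 1 - 0.116z + 0.367z^2.
Invertibility requires all roots to lie outside the unit circle, i.e. |z| > 1 for every root.
Set 1 + (-0.116) z + (0.367) z^2 = 0, i.e. a z^2 + b z + c = 0 with a = 0.367, b = -0.116, c = 1.
Discriminant D = b^2 - 4ac = (-0.116)^2 - 4*(0.367)*1 = 0.013456 - (1.468) = -1.454544.
D < 0, so the roots are the complex-conjugate pair z = (-b +/- i sqrt(-D)) / (2a) = 0.158 +/- 1.6431i.
For a conjugate pair |z|^2 = z * conj(z) = (product of roots) = c/a = 1/(0.367) = 2.724796, so |z| = sqrt(2.724796) = 1.6507 for both roots.
Moduli of all roots: 1.6507, 1.6507.
All moduli strictly greater than 1? Yes.
Verdict: Invertible.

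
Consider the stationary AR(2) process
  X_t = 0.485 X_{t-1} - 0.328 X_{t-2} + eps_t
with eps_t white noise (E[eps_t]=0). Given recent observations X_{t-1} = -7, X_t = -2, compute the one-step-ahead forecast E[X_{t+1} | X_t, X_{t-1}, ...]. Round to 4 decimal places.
E[X_{t+1} \mid \mathcal F_t] = 1.3260

For an AR(p) model X_t = c + sum_i phi_i X_{t-i} + eps_t, the
one-step-ahead conditional mean is
  E[X_{t+1} | X_t, ...] = c + sum_i phi_i X_{t+1-i}.
Substitute known values:
  E[X_{t+1} | ...] = (0.485) * (-2) + (-0.328) * (-7)
                   = 1.3260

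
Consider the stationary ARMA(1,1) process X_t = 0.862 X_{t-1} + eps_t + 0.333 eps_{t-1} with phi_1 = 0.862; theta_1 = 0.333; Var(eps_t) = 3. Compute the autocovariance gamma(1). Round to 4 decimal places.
\gamma(1) = 17.9566

Multiply the model equation by X_{t-k} and take expectations. With theta_0 = psi_0 = 1 and psi_j the MA(infinity) weights, this gives
  gamma(k) - sum_i phi_i gamma(k-i) = c_k,
  c_k = sigma^2 * sum_{j=k..q} theta_j psi_{j-k}   (c_k = 0 for k > q),
using gamma(-m) = gamma(m).
psi-weights needed (psi_j = theta_j + sum_i phi_i psi_{j-i}):
  psi_1 = theta_1 + phi_1 = 0.333 + (0.862) = 1.195
Right-hand sides:
  c_0 = sigma^2 (1 + theta_1 psi_1) = 3 * (1 + (0.333)(1.195)) = 3 * 1.397935 = 4.193805
  c_1 = sigma^2 theta_1 = 3 * (0.333) = 0.999
  c_2 = 0
Equations for k = 0 and k = 1 (AR order 1):
  gamma(0) = phi_1 gamma(1) + c_0
  gamma(1) = phi_1 gamma(0) + c_1
Substituting the second into the first: gamma(0) (1 - phi_1^2) = c_0 + phi_1 c_1, so
  gamma(0) = (c_0 + phi_1 c_1) / (1 - phi_1^2) = (4.193805 + (0.862)(0.999)) / (1 - (0.862)^2) = 5.054943 / 0.256956 = 19.672407.
  gamma(1) = phi_1 gamma(0) + c_1 = (0.862)(19.672407) + (0.999) = 17.956615.
Therefore gamma(1) = 17.9566 (to 4 decimal places).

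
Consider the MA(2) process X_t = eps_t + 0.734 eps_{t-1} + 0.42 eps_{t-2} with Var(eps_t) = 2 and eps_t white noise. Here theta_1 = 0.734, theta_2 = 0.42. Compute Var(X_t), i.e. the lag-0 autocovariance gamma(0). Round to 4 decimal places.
\gamma(0) = 3.4303

For an MA(q) process X_t = eps_t + sum_i theta_i eps_{t-i} with
Var(eps_t) = sigma^2, the variance is
  gamma(0) = sigma^2 * (1 + sum_i theta_i^2).
  sum_i theta_i^2 = (0.734)^2 + (0.42)^2 = 0.538756 + 0.1764 = 0.715156.
  gamma(0) = 2 * (1 + 0.715156) = 2 * 1.715156 = 3.430312, which rounds to 3.4303.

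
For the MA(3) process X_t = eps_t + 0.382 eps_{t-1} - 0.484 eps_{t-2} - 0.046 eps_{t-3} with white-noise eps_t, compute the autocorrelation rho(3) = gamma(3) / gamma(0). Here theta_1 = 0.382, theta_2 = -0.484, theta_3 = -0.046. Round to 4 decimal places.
\rho(3) = -0.0333

For an MA(q) process with theta_0 = 1, the autocovariance is
  gamma(k) = sigma^2 * sum_{i=0..q-k} theta_i * theta_{i+k},
and rho(k) = gamma(k) / gamma(0). Sigma^2 cancels.
  numerator   = (1)*(-0.046) = -0.046.
  denominator = (1)^2 + (0.382)^2 + (-0.484)^2 + (-0.046)^2 = 1.382296.
  rho(3) = -0.046 / 1.382296 = -0.0333.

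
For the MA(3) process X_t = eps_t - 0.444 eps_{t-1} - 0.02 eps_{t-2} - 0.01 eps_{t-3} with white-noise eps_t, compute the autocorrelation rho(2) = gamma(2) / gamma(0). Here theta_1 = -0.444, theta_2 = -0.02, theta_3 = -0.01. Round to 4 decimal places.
\rho(2) = -0.0130

For an MA(q) process with theta_0 = 1, the autocovariance is
  gamma(k) = sigma^2 * sum_{i=0..q-k} theta_i * theta_{i+k},
and rho(k) = gamma(k) / gamma(0). Sigma^2 cancels.
  numerator   = (1)*(-0.02) + (-0.444)*(-0.01) = -0.01556.
  denominator = (1)^2 + (-0.444)^2 + (-0.02)^2 + (-0.01)^2 = 1.197636.
  rho(2) = -0.01556 / 1.197636 = -0.0130.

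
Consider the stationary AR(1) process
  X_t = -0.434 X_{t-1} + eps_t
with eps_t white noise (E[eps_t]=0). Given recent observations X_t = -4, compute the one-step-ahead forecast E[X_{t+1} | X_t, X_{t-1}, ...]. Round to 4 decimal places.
E[X_{t+1} \mid \mathcal F_t] = 1.7360

For an AR(p) model X_t = c + sum_i phi_i X_{t-i} + eps_t, the
one-step-ahead conditional mean is
  E[X_{t+1} | X_t, ...] = c + sum_i phi_i X_{t+1-i}.
Substitute known values:
  E[X_{t+1} | ...] = (-0.434) * (-4)
                   = 1.7360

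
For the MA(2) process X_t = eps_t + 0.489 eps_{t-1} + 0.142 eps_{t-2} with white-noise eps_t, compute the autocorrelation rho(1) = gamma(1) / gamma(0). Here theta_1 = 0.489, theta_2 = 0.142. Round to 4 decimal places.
\rho(1) = 0.4435

For an MA(q) process with theta_0 = 1, the autocovariance is
  gamma(k) = sigma^2 * sum_{i=0..q-k} theta_i * theta_{i+k},
and rho(k) = gamma(k) / gamma(0). Sigma^2 cancels.
  numerator   = (1)*(0.489) + (0.489)*(0.142) = 0.558438.
  denominator = (1)^2 + (0.489)^2 + (0.142)^2 = 1.259285.
  rho(1) = 0.558438 / 1.259285 = 0.4435.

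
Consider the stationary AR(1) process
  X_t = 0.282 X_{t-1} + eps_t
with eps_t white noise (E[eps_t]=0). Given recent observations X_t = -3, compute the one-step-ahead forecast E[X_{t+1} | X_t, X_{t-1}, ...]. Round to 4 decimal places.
E[X_{t+1} \mid \mathcal F_t] = -0.8460

For an AR(p) model X_t = c + sum_i phi_i X_{t-i} + eps_t, the
one-step-ahead conditional mean is
  E[X_{t+1} | X_t, ...] = c + sum_i phi_i X_{t+1-i}.
Substitute known values:
  E[X_{t+1} | ...] = (0.282) * (-3)
                   = -0.8460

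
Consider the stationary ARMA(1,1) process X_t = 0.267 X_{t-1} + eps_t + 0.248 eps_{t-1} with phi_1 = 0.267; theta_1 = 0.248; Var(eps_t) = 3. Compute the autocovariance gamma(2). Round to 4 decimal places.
\gamma(2) = 0.4736

Multiply the model equation by X_{t-k} and take expectations. With theta_0 = psi_0 = 1 and psi_j the MA(infinity) weights, this gives
  gamma(k) - sum_i phi_i gamma(k-i) = c_k,
  c_k = sigma^2 * sum_{j=k..q} theta_j psi_{j-k}   (c_k = 0 for k > q),
using gamma(-m) = gamma(m).
psi-weights needed (psi_j = theta_j + sum_i phi_i psi_{j-i}):
  psi_1 = theta_1 + phi_1 = 0.248 + (0.267) = 0.515
Right-hand sides:
  c_0 = sigma^2 (1 + theta_1 psi_1) = 3 * (1 + (0.248)(0.515)) = 3 * 1.12772 = 3.38316
  c_1 = sigma^2 theta_1 = 3 * (0.248) = 0.744
  c_2 = 0
Equations for k = 0 and k = 1 (AR order 1):
  gamma(0) = phi_1 gamma(1) + c_0
  gamma(1) = phi_1 gamma(0) + c_1
Substituting the second into the first: gamma(0) (1 - phi_1^2) = c_0 + phi_1 c_1, so
  gamma(0) = (c_0 + phi_1 c_1) / (1 - phi_1^2) = (3.38316 + (0.267)(0.744)) / (1 - (0.267)^2) = 3.581808 / 0.928711 = 3.856752.
  gamma(1) = phi_1 gamma(0) + c_1 = (0.267)(3.856752) + (0.744) = 1.773753.
For k = 2 (> q): gamma(2) = phi_1 gamma(1) = (0.267)(1.773753) = 0.473592.
Therefore gamma(2) = 0.4736 (to 4 decimal places).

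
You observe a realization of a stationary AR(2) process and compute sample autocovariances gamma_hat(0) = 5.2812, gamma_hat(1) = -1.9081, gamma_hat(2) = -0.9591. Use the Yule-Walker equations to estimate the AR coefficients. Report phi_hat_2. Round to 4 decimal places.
\hat\phi_{2} = -0.3590

The Yule-Walker equations for an AR(p) process read, in matrix form,
  Gamma_p phi = r_p,   with   (Gamma_p)_{ij} = gamma(|i - j|),
                       (r_p)_i = gamma(i),   i,j = 1..p.
Substitute the sample gammas (Toeplitz matrix and right-hand side of size 2):
  Gamma_p = [[5.2812, -1.9081], [-1.9081, 5.2812]]
  r_p     = [-1.9081, -0.9591]
Written out:
  5.2812 phi_1 - 1.9081 phi_2 = -1.9081
  -1.9081 phi_1 + 5.2812 phi_2 = -0.9591
Solve by Cramer's rule:
  det = gamma(0)^2 - gamma(1)^2 = (5.2812)^2 - (-1.9081)^2 = 27.89107344 - 3.64084561 = 24.25022783
  phi_hat_1 = [gamma(1) gamma(0) - gamma(1) gamma(2)] / det = [(-1.9081)(5.2812) - (-1.9081)(-0.9591)] / 24.25022783 = -11.90711643 / 24.25022783 = -0.491
  phi_hat_2 = [gamma(0) gamma(2) - gamma(1)^2] / det = [(5.2812)(-0.9591) - (-1.9081)^2] / 24.25022783 = -8.70604453 / 24.25022783 = -0.359
So phi_hat = [-0.4910, -0.3590].
Therefore phi_hat_2 = -0.3590.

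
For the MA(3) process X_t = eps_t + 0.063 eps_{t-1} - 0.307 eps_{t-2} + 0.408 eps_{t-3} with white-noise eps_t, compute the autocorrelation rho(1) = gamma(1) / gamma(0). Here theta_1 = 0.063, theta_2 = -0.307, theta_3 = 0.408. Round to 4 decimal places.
\rho(1) = -0.0645

For an MA(q) process with theta_0 = 1, the autocovariance is
  gamma(k) = sigma^2 * sum_{i=0..q-k} theta_i * theta_{i+k},
and rho(k) = gamma(k) / gamma(0). Sigma^2 cancels.
  numerator   = (1)*(0.063) + (0.063)*(-0.307) + (-0.307)*(0.408) = -0.081597.
  denominator = (1)^2 + (0.063)^2 + (-0.307)^2 + (0.408)^2 = 1.264682.
  rho(1) = -0.081597 / 1.264682 = -0.0645.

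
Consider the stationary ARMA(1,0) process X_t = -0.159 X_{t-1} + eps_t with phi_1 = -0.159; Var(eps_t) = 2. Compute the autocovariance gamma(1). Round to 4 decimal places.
\gamma(1) = -0.3262

Multiply the model equation by X_{t-k} and take expectations. With theta_0 = psi_0 = 1 and psi_j the MA(infinity) weights, this gives
  gamma(k) - sum_i phi_i gamma(k-i) = c_k,
  c_k = sigma^2 * sum_{j=k..q} theta_j psi_{j-k}   (c_k = 0 for k > q),
using gamma(-m) = gamma(m).
Pure AR (q = 0): c_0 = sigma^2 = 2, c_k = 0 for k >= 1.
Equations for k = 0 and k = 1 (AR order 1):
  gamma(0) = phi_1 gamma(1) + c_0
  gamma(1) = phi_1 gamma(0) + c_1
Substituting the second into the first: gamma(0) (1 - phi_1^2) = c_0 + phi_1 c_1, so
  gamma(0) = c_0 / (1 - phi_1^2) = 2 / (1 - (-0.159)^2) = 2 / 0.974719 = 2.051873.
  gamma(1) = phi_1 gamma(0) = (-0.159)(2.051873) = -0.326248.
Therefore gamma(1) = -0.3262 (to 4 decimal places).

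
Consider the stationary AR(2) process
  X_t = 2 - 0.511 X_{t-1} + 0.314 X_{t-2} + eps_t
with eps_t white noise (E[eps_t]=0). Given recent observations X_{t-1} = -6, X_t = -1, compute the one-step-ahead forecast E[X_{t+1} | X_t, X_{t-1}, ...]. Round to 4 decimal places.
E[X_{t+1} \mid \mathcal F_t] = 0.6270

For an AR(p) model X_t = c + sum_i phi_i X_{t-i} + eps_t, the
one-step-ahead conditional mean is
  E[X_{t+1} | X_t, ...] = c + sum_i phi_i X_{t+1-i}.
Substitute known values:
  E[X_{t+1} | ...] = 2 + (-0.511) * (-1) + (0.314) * (-6)
                   = 0.6270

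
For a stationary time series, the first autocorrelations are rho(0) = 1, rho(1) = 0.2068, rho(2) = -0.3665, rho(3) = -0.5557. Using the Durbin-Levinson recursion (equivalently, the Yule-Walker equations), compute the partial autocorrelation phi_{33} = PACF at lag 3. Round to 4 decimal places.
\phi_{33} = -0.4590

The PACF at lag k is phi_{kk}, the last component of the solution
to the Yule-Walker system G_k phi = r_k where
  (G_k)_{ij} = rho(|i - j|), (r_k)_i = rho(i), i,j = 1..k.
Equivalently, Durbin-Levinson gives phi_{kk} iteratively:
  phi_{11} = rho(1)
  phi_{kk} = [rho(k) - sum_{j=1..k-1} phi_{k-1,j} rho(k-j)]
            / [1 - sum_{j=1..k-1} phi_{k-1,j} rho(j)],
  phi_{k,j} = phi_{k-1,j} - phi_{kk} phi_{k-1,k-j},  j = 1..k-1.
Step k = 1:
  phi_11 = rho(1) = 0.2068.
Step k = 2:
  phi_22 = [rho(2) - phi_11 rho(1)] / [1 - phi_11 rho(1)] = [-0.3665 - (0.2068)(0.2068)] / [1 - (0.2068)(0.2068)]
         = -0.40926624 / 0.95723376 = -0.427551.
  Update: phi_21 = phi_11 - phi_22 phi_11 = 0.2068 - (-0.427551)(0.2068) = 0.295218.
Step k = 3:
  phi_33 = [rho(3) - phi_21 rho(2) - phi_22 rho(1)] / [1 - phi_21 rho(1) - phi_22 rho(2)]
    numerator   = -0.5557 - (0.295218)(-0.3665) - (-0.427551)(0.2068) = -0.35908523
    denominator = 1 - (0.295218)(0.2068) - (-0.427551)(-0.3665) = 0.78225157
  phi_33 = -0.35908523 / 0.78225157 = -0.459.
Therefore phi_{33} = -0.4590.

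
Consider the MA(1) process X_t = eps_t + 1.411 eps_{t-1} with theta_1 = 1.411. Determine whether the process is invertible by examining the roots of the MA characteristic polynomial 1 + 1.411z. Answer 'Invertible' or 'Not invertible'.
\text{Not invertible}

The MA(q) characteristic polynomial is P(z) = 1 + 1.411z.
Invertibility requires all roots to lie outside the unit circle, i.e. |z| > 1 for every root.
This is linear in z: 1 + (1.411) z = 0  =>  z = -1/(1.411) = -0.708717,  |z| = 0.708717.
Moduli of all roots: 0.7087.
All moduli strictly greater than 1? No.
Verdict: Not invertible.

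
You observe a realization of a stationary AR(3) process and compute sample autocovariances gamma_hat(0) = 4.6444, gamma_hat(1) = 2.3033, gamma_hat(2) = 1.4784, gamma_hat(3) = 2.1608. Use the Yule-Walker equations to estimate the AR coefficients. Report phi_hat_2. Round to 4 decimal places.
\hat\phi_{2} = -0.0690

The Yule-Walker equations for an AR(p) process read, in matrix form,
  Gamma_p phi = r_p,   with   (Gamma_p)_{ij} = gamma(|i - j|),
                       (r_p)_i = gamma(i),   i,j = 1..p.
Substitute the sample gammas (Toeplitz matrix and right-hand side of size 3):
  Gamma_p = [[4.6444, 2.3033, 1.4784], [2.3033, 4.6444, 2.3033], [1.4784, 2.3033, 4.6444]]
  r_p     = [2.3033, 1.4784, 2.1608]
Written out (R1..R3):
  (R1) 4.6444 phi_1 + 2.3033 phi_2 + 1.4784 phi_3 = 2.3033
  (R2) 2.3033 phi_1 + 4.6444 phi_2 + 2.3033 phi_3 = 1.4784
  (R3) 1.4784 phi_1 + 2.3033 phi_2 + 4.6444 phi_3 = 2.1608
Gaussian elimination:
  R2 <- R2 - (2.3033/4.6444) R1 = R2 - (0.495931) R1:  3.502123 phi_2 + 1.570116 phi_3 = 0.336123
  R3 <- R3 - (1.4784/4.6444) R1 = R3 - (0.318319) R1:  1.570116 phi_2 + 4.173797 phi_3 = 1.427616
  R3 <- R3 - (1.570116/3.502123) R2 = R3 - (0.448333) R2:  3.469863 phi_3 = 1.276921
Back-substitution:
  phi_hat_3 = 1.276921 / 3.469863 = 0.368003
  phi_hat_2 = (0.336123 - (1.570116)(0.368003)) / 3.502123 = -0.069011
  phi_hat_1 = (2.3033 - (2.3033)(-0.069011) - (1.4784)(0.368003)) / 4.6444 = 0.413013
So phi_hat = [0.4130, -0.0690, 0.3680].
Therefore phi_hat_2 = -0.0690.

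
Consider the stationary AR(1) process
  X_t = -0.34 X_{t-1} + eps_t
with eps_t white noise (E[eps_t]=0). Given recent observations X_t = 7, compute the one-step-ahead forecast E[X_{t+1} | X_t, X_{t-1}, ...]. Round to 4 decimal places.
E[X_{t+1} \mid \mathcal F_t] = -2.3800

For an AR(p) model X_t = c + sum_i phi_i X_{t-i} + eps_t, the
one-step-ahead conditional mean is
  E[X_{t+1} | X_t, ...] = c + sum_i phi_i X_{t+1-i}.
Substitute known values:
  E[X_{t+1} | ...] = (-0.34) * (7)
                   = -2.3800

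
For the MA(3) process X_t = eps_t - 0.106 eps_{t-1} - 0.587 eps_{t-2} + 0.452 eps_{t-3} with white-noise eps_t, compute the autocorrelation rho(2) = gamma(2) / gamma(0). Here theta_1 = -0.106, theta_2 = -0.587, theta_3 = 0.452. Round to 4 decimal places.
\rho(2) = -0.4070

For an MA(q) process with theta_0 = 1, the autocovariance is
  gamma(k) = sigma^2 * sum_{i=0..q-k} theta_i * theta_{i+k},
and rho(k) = gamma(k) / gamma(0). Sigma^2 cancels.
  numerator   = (1)*(-0.587) + (-0.106)*(0.452) = -0.634912.
  denominator = (1)^2 + (-0.106)^2 + (-0.587)^2 + (0.452)^2 = 1.560109.
  rho(2) = -0.634912 / 1.560109 = -0.4070.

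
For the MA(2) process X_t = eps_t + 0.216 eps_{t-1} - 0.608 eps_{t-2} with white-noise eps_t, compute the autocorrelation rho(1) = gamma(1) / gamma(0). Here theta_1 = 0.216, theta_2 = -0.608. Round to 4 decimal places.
\rho(1) = 0.0598

For an MA(q) process with theta_0 = 1, the autocovariance is
  gamma(k) = sigma^2 * sum_{i=0..q-k} theta_i * theta_{i+k},
and rho(k) = gamma(k) / gamma(0). Sigma^2 cancels.
  numerator   = (1)*(0.216) + (0.216)*(-0.608) = 0.084672.
  denominator = (1)^2 + (0.216)^2 + (-0.608)^2 = 1.41632.
  rho(1) = 0.084672 / 1.41632 = 0.0598.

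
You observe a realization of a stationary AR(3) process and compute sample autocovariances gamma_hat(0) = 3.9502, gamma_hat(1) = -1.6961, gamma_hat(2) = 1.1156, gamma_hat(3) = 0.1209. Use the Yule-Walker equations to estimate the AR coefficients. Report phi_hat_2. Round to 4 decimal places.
\hat\phi_{2} = 0.2090

The Yule-Walker equations for an AR(p) process read, in matrix form,
  Gamma_p phi = r_p,   with   (Gamma_p)_{ij} = gamma(|i - j|),
                       (r_p)_i = gamma(i),   i,j = 1..p.
Substitute the sample gammas (Toeplitz matrix and right-hand side of size 3):
  Gamma_p = [[3.9502, -1.6961, 1.1156], [-1.6961, 3.9502, -1.6961], [1.1156, -1.6961, 3.9502]]
  r_p     = [-1.6961, 1.1156, 0.1209]
Written out (R1..R3):
  (R1) 3.9502 phi_1 - 1.6961 phi_2 + 1.1156 phi_3 = -1.6961
  (R2) -1.6961 phi_1 + 3.9502 phi_2 - 1.6961 phi_3 = 1.1156
  (R3) 1.1156 phi_1 - 1.6961 phi_2 + 3.9502 phi_3 = 0.1209
Gaussian elimination:
  R2 <- R2 - (-1.6961/3.9502) R1 = R2 - (-0.429371) R1:  3.221944 phi_2 - 1.217094 phi_3 = 0.387344
  R3 <- R3 - (1.1156/3.9502) R1 = R3 - (0.282416) R1:  -1.217094 phi_2 + 3.635137 phi_3 = 0.599906
  R3 <- R3 - (-1.217094/3.221944) R2 = R3 - (-0.377751) R2:  3.175378 phi_3 = 0.746226
Back-substitution:
  phi_hat_3 = 0.746226 / 3.175378 = 0.235004
  phi_hat_2 = (0.387344 - (-1.217094)(0.235004)) / 3.221944 = 0.208994
  phi_hat_1 = (-1.6961 - (-1.6961)(0.208994) - (1.1156)(0.235004)) / 3.9502 = -0.406004
So phi_hat = [-0.4060, 0.2090, 0.2350].
Therefore phi_hat_2 = 0.2090.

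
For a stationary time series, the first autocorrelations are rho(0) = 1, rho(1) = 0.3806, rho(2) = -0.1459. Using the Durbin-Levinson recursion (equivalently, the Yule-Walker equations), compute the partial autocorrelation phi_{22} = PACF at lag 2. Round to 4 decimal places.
\phi_{22} = -0.3400

The PACF at lag k is phi_{kk}, the last component of the solution
to the Yule-Walker system G_k phi = r_k where
  (G_k)_{ij} = rho(|i - j|), (r_k)_i = rho(i), i,j = 1..k.
Equivalently, Durbin-Levinson gives phi_{kk} iteratively:
  phi_{11} = rho(1)
  phi_{kk} = [rho(k) - sum_{j=1..k-1} phi_{k-1,j} rho(k-j)]
            / [1 - sum_{j=1..k-1} phi_{k-1,j} rho(j)],
  phi_{k,j} = phi_{k-1,j} - phi_{kk} phi_{k-1,k-j},  j = 1..k-1.
Step k = 1:
  phi_11 = rho(1) = 0.3806.
Step k = 2:
  phi_22 = [rho(2) - phi_11 rho(1)] / [1 - phi_11 rho(1)] = [-0.1459 - (0.3806)(0.3806)] / [1 - (0.3806)(0.3806)]
         = -0.29075636 / 0.85514364 = -0.34.
Therefore phi_{22} = -0.3400.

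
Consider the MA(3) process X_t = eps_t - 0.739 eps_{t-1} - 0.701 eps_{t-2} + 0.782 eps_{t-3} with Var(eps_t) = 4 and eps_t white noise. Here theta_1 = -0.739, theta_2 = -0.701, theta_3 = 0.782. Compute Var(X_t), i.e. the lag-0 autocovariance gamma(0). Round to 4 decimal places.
\gamma(0) = 10.5962

For an MA(q) process X_t = eps_t + sum_i theta_i eps_{t-i} with
Var(eps_t) = sigma^2, the variance is
  gamma(0) = sigma^2 * (1 + sum_i theta_i^2).
  sum_i theta_i^2 = (-0.739)^2 + (-0.701)^2 + (0.782)^2 = 0.546121 + 0.491401 + 0.611524 = 1.649046.
  gamma(0) = 4 * (1 + 1.649046) = 4 * 2.649046 = 10.596184, which rounds to 10.5962.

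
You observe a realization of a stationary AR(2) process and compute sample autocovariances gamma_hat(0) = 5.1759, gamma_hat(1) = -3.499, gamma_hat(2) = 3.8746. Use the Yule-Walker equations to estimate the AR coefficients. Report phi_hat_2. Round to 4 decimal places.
\hat\phi_{2} = 0.5370

The Yule-Walker equations for an AR(p) process read, in matrix form,
  Gamma_p phi = r_p,   with   (Gamma_p)_{ij} = gamma(|i - j|),
                       (r_p)_i = gamma(i),   i,j = 1..p.
Substitute the sample gammas (Toeplitz matrix and right-hand side of size 2):
  Gamma_p = [[5.1759, -3.499], [-3.499, 5.1759]]
  r_p     = [-3.499, 3.8746]
Written out:
  5.1759 phi_1 - 3.499 phi_2 = -3.499
  -3.499 phi_1 + 5.1759 phi_2 = 3.8746
Solve by Cramer's rule:
  det = gamma(0)^2 - gamma(1)^2 = (5.1759)^2 - (-3.499)^2 = 26.78994081 - 12.243001 = 14.54693981
  phi_hat_1 = [gamma(1) gamma(0) - gamma(1) gamma(2)] / det = [(-3.499)(5.1759) - (-3.499)(3.8746)] / 14.54693981 = -4.5532487 / 14.54693981 = -0.313
  phi_hat_2 = [gamma(0) gamma(2) - gamma(1)^2] / det = [(5.1759)(3.8746) - (-3.499)^2] / 14.54693981 = 7.81154114 / 14.54693981 = 0.537
So phi_hat = [-0.3130, 0.5370].
Therefore phi_hat_2 = 0.5370.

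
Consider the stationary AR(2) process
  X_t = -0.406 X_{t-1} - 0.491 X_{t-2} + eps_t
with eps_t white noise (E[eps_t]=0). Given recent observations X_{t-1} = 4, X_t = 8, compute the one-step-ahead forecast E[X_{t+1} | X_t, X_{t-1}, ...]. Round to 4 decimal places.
E[X_{t+1} \mid \mathcal F_t] = -5.2120

For an AR(p) model X_t = c + sum_i phi_i X_{t-i} + eps_t, the
one-step-ahead conditional mean is
  E[X_{t+1} | X_t, ...] = c + sum_i phi_i X_{t+1-i}.
Substitute known values:
  E[X_{t+1} | ...] = (-0.406) * (8) + (-0.491) * (4)
                   = -5.2120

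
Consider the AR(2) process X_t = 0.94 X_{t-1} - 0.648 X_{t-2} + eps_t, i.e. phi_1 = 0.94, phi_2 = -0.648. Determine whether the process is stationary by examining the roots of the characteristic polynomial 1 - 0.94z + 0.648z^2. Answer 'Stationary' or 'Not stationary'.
\text{Stationary}

The AR(p) characteristic polynomial is P(z) = 1 - 0.94z + 0.648z^2.
Stationarity requires all roots to lie outside the unit circle, i.e. |z| > 1 for every root.
Set 1 + (-0.94) z + (0.648) z^2 = 0, i.e. a z^2 + b z + c = 0 with a = 0.648, b = -0.94, c = 1.
Discriminant D = b^2 - 4ac = (-0.94)^2 - 4*(0.648)*1 = 0.8836 - (2.592) = -1.7084.
D < 0, so the roots are the complex-conjugate pair z = (-b +/- i sqrt(-D)) / (2a) = 0.7253 +/- 1.0085i.
For a conjugate pair |z|^2 = z * conj(z) = (product of roots) = c/a = 1/(0.648) = 1.54321, so |z| = sqrt(1.54321) = 1.2423 for both roots.
Moduli of all roots: 1.2423, 1.2423.
All moduli strictly greater than 1? Yes.
Verdict: Stationary.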